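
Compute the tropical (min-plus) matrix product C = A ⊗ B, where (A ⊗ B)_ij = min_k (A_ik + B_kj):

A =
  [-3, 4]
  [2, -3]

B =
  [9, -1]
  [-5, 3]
A ⊗ B =
  [-1, -4]
  [-8, 0]

Apply the min-plus product entry-by-entry:
  C[0][0] = min over k of (A[0][0] + B[0][0] = -3 + 9 = 6, A[0][1] + B[1][0] = 4 + -5 = -1) = -1 (attained at k = 1)
  C[0][1] = min over k of (A[0][0] + B[0][1] = -3 + -1 = -4, A[0][1] + B[1][1] = 4 + 3 = 7) = -4 (attained at k = 0)
  C[1][0] = min over k of (A[1][0] + B[0][0] = 2 + 9 = 11, A[1][1] + B[1][0] = -3 + -5 = -8) = -8 (attained at k = 1)
  C[1][1] = min over k of (A[1][0] + B[0][1] = 2 + -1 = 1, A[1][1] + B[1][1] = -3 + 3 = 0) = 0 (attained at k = 1)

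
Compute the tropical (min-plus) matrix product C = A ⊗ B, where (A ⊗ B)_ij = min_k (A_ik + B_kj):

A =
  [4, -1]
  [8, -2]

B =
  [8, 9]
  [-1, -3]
A ⊗ B =
  [-2, -4]
  [-3, -5]

Apply the min-plus product entry-by-entry:
  C[0][0] = min over k of (A[0][0] + B[0][0] = 4 + 8 = 12, A[0][1] + B[1][0] = -1 + -1 = -2) = -2 (attained at k = 1)
  C[0][1] = min over k of (A[0][0] + B[0][1] = 4 + 9 = 13, A[0][1] + B[1][1] = -1 + -3 = -4) = -4 (attained at k = 1)
  C[1][0] = min over k of (A[1][0] + B[0][0] = 8 + 8 = 16, A[1][1] + B[1][0] = -2 + -1 = -3) = -3 (attained at k = 1)
  C[1][1] = min over k of (A[1][0] + B[0][1] = 8 + 9 = 17, A[1][1] + B[1][1] = -2 + -3 = -5) = -5 (attained at k = 1)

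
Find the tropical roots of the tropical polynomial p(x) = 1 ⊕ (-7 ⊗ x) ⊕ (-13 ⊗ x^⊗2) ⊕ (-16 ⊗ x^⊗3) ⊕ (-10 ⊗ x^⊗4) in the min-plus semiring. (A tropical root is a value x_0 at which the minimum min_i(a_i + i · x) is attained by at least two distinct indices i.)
Roots: {-6, 3, 6, 8}

Each tropical root is a break point of the lower envelope of the lines y = a_i + i · x (there are 5 lines, with slopes 0, 1, ..., 4). Only the lines that attain the minimum somewhere contribute to roots; other lines are dominated. Here the surviving (envelope) indices are i = 4, i = 3, i = 2, i = 1, i = 0.
Intersections between consecutive envelope lines give the roots: for adjacent envelope indices i < j the intersection is x = (a_i − a_j) / (j − i). Reading off the sorted break points: {-6, 3, 6, 8}.
Verification: at each break x_0, at least two indices attain the minimum of min_i(a_i + i · x_0).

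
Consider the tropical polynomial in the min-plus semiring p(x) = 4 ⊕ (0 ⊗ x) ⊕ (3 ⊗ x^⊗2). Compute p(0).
p(0) = 0

A tropical monomial a ⊗ x^⊗i evaluates to a + i · x. Evaluating each term at x = 0:
  Term 0 contributes 4 + 0 · 0 = 4
  Term 1 contributes 0 + 1 · 0 = 0
  Term 2 contributes 3 + 2 · 0 = 3
p(0) = ⊕ of these = min[4, 0, 3] = 0.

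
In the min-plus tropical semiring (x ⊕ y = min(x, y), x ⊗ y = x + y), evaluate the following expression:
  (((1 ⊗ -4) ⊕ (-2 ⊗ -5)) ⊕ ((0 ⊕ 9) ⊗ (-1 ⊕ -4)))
(((1 ⊗ -4) ⊕ (-2 ⊗ -5)) ⊕ ((0 ⊕ 9) ⊗ (-1 ⊕ -4))) = -7

Expand innermost to outermost. Recall ⊕ takes the minimum of its arguments and ⊗ takes their sum. Working out the expression (((1 ⊗ -4) ⊕ (-2 ⊗ -5)) ⊕ ((0 ⊕ 9) ⊗ (-1 ⊕ -4))) gives -7.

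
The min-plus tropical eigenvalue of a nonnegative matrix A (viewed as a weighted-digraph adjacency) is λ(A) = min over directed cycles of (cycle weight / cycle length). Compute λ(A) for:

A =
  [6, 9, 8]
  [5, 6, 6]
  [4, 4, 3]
λ(A) = 3

Enumerate directed cycles and compute their means (weight / length). Sample:
  cycle 0 → 0: weight = 6, length = 1, mean = 6/1 ≈ 6.000
  cycle 1 → 1: weight = 6, length = 1, mean = 6/1 ≈ 6.000
  cycle 2 → 2: weight = 3, length = 1, mean = 3/1 ≈ 3.000
  cycle 0 → 1 → 0: weight = 14, length = 2, mean = 14/2 ≈ 7.000
  cycle 0 → 2 → 0: weight = 12, length = 2, mean = 12/2 ≈ 6.000
  cycle 1 → 0 → 1: weight = 14, length = 2, mean = 14/2 ≈ 7.000
Minimum mean = 3.000, attained e.g. along the cycle 2 → 2 with weight 3 and length 1. So λ(A) = 3/1 = 3.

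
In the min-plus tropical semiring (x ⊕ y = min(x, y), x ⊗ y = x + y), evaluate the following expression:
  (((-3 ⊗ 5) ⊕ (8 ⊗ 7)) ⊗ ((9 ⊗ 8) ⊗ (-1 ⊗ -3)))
(((-3 ⊗ 5) ⊕ (8 ⊗ 7)) ⊗ ((9 ⊗ 8) ⊗ (-1 ⊗ -3))) = 15

Expand innermost to outermost. Recall ⊕ takes the minimum of its arguments and ⊗ takes their sum. Working out the expression (((-3 ⊗ 5) ⊕ (8 ⊗ 7)) ⊗ ((9 ⊗ 8) ⊗ (-1 ⊗ -3))) gives 15.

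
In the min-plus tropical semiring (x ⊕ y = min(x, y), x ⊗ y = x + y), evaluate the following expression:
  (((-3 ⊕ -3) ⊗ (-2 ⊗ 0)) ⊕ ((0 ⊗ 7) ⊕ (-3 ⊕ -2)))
(((-3 ⊕ -3) ⊗ (-2 ⊗ 0)) ⊕ ((0 ⊗ 7) ⊕ (-3 ⊕ -2))) = -5

Expand innermost to outermost. Recall ⊕ takes the minimum of its arguments and ⊗ takes their sum. Working out the expression (((-3 ⊕ -3) ⊗ (-2 ⊗ 0)) ⊕ ((0 ⊗ 7) ⊕ (-3 ⊕ -2))) gives -5.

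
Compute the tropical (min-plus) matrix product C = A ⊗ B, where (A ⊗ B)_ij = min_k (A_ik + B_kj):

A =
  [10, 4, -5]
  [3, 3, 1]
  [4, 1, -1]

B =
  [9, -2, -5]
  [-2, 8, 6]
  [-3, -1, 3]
A ⊗ B =
  [-8, -6, -2]
  [-2, 0, -2]
  [-4, -2, -1]

Apply the min-plus product entry-by-entry:
  C[0][0] = min over k of (A[0][0] + B[0][0] = 10 + 9 = 19, A[0][1] + B[1][0] = 4 + -2 = 2, A[0][2] + B[2][0] = -5 + -3 = -8) = -8 (attained at k = 2)
  C[0][1] = min over k of (A[0][0] + B[0][1] = 10 + -2 = 8, A[0][1] + B[1][1] = 4 + 8 = 12, A[0][2] + B[2][1] = -5 + -1 = -6) = -6 (attained at k = 2)
  C[0][2] = min over k of (A[0][0] + B[0][2] = 10 + -5 = 5, A[0][1] + B[1][2] = 4 + 6 = 10, A[0][2] + B[2][2] = -5 + 3 = -2) = -2 (attained at k = 2)
  C[1][0] = min over k of (A[1][0] + B[0][0] = 3 + 9 = 12, A[1][1] + B[1][0] = 3 + -2 = 1, A[1][2] + B[2][0] = 1 + -3 = -2) = -2 (attained at k = 2)
  C[1][1] = min over k of (A[1][0] + B[0][1] = 3 + -2 = 1, A[1][1] + B[1][1] = 3 + 8 = 11, A[1][2] + B[2][1] = 1 + -1 = 0) = 0 (attained at k = 2)
  C[1][2] = min over k of (A[1][0] + B[0][2] = 3 + -5 = -2, A[1][1] + B[1][2] = 3 + 6 = 9, A[1][2] + B[2][2] = 1 + 3 = 4) = -2 (attained at k = 0)
  C[2][0] = min over k of (A[2][0] + B[0][0] = 4 + 9 = 13, A[2][1] + B[1][0] = 1 + -2 = -1, A[2][2] + B[2][0] = -1 + -3 = -4) = -4 (attained at k = 2)
  C[2][1] = min over k of (A[2][0] + B[0][1] = 4 + -2 = 2, A[2][1] + B[1][1] = 1 + 8 = 9, A[2][2] + B[2][1] = -1 + -1 = -2) = -2 (attained at k = 2)
  C[2][2] = min over k of (A[2][0] + B[0][2] = 4 + -5 = -1, A[2][1] + B[1][2] = 1 + 6 = 7, A[2][2] + B[2][2] = -1 + 3 = 2) = -1 (attained at k = 0)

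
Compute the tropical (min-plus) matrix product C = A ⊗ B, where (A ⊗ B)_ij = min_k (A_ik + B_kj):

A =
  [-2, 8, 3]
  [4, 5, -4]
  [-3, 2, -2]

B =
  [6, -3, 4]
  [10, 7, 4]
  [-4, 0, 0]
A ⊗ B =
  [-1, -5, 2]
  [-8, -4, -4]
  [-6, -6, -2]

Apply the min-plus product entry-by-entry:
  C[0][0] = min over k of (A[0][0] + B[0][0] = -2 + 6 = 4, A[0][1] + B[1][0] = 8 + 10 = 18, A[0][2] + B[2][0] = 3 + -4 = -1) = -1 (attained at k = 2)
  C[0][1] = min over k of (A[0][0] + B[0][1] = -2 + -3 = -5, A[0][1] + B[1][1] = 8 + 7 = 15, A[0][2] + B[2][1] = 3 + 0 = 3) = -5 (attained at k = 0)
  C[0][2] = min over k of (A[0][0] + B[0][2] = -2 + 4 = 2, A[0][1] + B[1][2] = 8 + 4 = 12, A[0][2] + B[2][2] = 3 + 0 = 3) = 2 (attained at k = 0)
  C[1][0] = min over k of (A[1][0] + B[0][0] = 4 + 6 = 10, A[1][1] + B[1][0] = 5 + 10 = 15, A[1][2] + B[2][0] = -4 + -4 = -8) = -8 (attained at k = 2)
  C[1][1] = min over k of (A[1][0] + B[0][1] = 4 + -3 = 1, A[1][1] + B[1][1] = 5 + 7 = 12, A[1][2] + B[2][1] = -4 + 0 = -4) = -4 (attained at k = 2)
  C[1][2] = min over k of (A[1][0] + B[0][2] = 4 + 4 = 8, A[1][1] + B[1][2] = 5 + 4 = 9, A[1][2] + B[2][2] = -4 + 0 = -4) = -4 (attained at k = 2)
  C[2][0] = min over k of (A[2][0] + B[0][0] = -3 + 6 = 3, A[2][1] + B[1][0] = 2 + 10 = 12, A[2][2] + B[2][0] = -2 + -4 = -6) = -6 (attained at k = 2)
  C[2][1] = min over k of (A[2][0] + B[0][1] = -3 + -3 = -6, A[2][1] + B[1][1] = 2 + 7 = 9, A[2][2] + B[2][1] = -2 + 0 = -2) = -6 (attained at k = 0)
  C[2][2] = min over k of (A[2][0] + B[0][2] = -3 + 4 = 1, A[2][1] + B[1][2] = 2 + 4 = 6, A[2][2] + B[2][2] = -2 + 0 = -2) = -2 (attained at k = 2)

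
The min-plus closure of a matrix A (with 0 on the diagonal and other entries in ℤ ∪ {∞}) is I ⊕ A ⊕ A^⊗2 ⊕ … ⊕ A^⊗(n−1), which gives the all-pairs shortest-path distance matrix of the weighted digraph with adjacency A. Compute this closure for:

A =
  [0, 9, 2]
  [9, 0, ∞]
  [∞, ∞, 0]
Closure =
  [0, 9, 2]
  [9, 0, 11]
  [∞, ∞, 0]

This is the Floyd-Warshall all-pairs shortest-path computation. For each intermediate vertex k = 0, 1, …, 2, update dist[i][j] ← min(dist[i][j], dist[i][k] + dist[k][j]). The final matrix gives, for each (i, j), the minimum total weight of any directed path from i to j (possibly empty when i = j).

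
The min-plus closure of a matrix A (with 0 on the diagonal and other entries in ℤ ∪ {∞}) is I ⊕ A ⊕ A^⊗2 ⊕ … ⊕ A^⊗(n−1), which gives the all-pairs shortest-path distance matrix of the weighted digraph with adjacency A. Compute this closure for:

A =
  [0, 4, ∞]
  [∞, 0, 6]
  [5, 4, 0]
Closure =
  [0, 4, 10]
  [11, 0, 6]
  [5, 4, 0]

This is the Floyd-Warshall all-pairs shortest-path computation. For each intermediate vertex k = 0, 1, …, 2, update dist[i][j] ← min(dist[i][j], dist[i][k] + dist[k][j]). The final matrix gives, for each (i, j), the minimum total weight of any directed path from i to j (possibly empty when i = j).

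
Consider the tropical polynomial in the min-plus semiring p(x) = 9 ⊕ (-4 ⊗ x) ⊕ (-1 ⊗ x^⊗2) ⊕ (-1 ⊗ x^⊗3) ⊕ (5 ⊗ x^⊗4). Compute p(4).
p(4) = 0

A tropical monomial a ⊗ x^⊗i evaluates to a + i · x. Evaluating each term at x = 4:
  Term 0 contributes 9 + 0 · 4 = 9
  Term 1 contributes -4 + 1 · 4 = 0
  Term 2 contributes -1 + 2 · 4 = 7
  Term 3 contributes -1 + 3 · 4 = 11
  Term 4 contributes 5 + 4 · 4 = 21
p(4) = ⊕ of these = min[9, 0, 7, 11, 21] = 0.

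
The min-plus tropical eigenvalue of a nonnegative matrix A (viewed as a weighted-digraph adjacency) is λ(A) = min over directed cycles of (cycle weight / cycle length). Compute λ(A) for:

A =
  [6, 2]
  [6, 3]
λ(A) = 3

Enumerate directed cycles and compute their means (weight / length). Sample:
  cycle 0 → 0: weight = 6, length = 1, mean = 6/1 ≈ 6.000
  cycle 1 → 1: weight = 3, length = 1, mean = 3/1 ≈ 3.000
  cycle 0 → 1 → 0: weight = 8, length = 2, mean = 8/2 ≈ 4.000
  cycle 1 → 0 → 1: weight = 8, length = 2, mean = 8/2 ≈ 4.000
Minimum mean = 3.000, attained e.g. along the cycle 1 → 1 with weight 3 and length 1. So λ(A) = 3/1 = 3.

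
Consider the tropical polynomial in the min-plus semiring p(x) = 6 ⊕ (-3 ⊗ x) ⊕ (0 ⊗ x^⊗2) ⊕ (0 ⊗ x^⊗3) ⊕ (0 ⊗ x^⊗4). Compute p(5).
p(5) = 2

A tropical monomial a ⊗ x^⊗i evaluates to a + i · x. Evaluating each term at x = 5:
  Term 0 contributes 6 + 0 · 5 = 6
  Term 1 contributes -3 + 1 · 5 = 2
  Term 2 contributes 0 + 2 · 5 = 10
  Term 3 contributes 0 + 3 · 5 = 15
  Term 4 contributes 0 + 4 · 5 = 20
p(5) = ⊕ of these = min[6, 2, 10, 15, 20] = 2.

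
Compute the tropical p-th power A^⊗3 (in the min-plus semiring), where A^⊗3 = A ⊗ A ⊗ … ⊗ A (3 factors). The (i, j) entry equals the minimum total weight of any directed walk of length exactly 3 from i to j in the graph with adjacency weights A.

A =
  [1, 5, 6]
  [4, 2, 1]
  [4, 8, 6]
A^⊗3 =
  [3, 7, 7]
  [6, 6, 5]
  [6, 10, 10]

Each entry (A^⊗3)_ij equals the minimum over all length-3 walks i = v_0 → v_1 → … → v_3 = j of Σ_t A[v_t][v_{t+1}]. For example, for (i, j) = (0, 2) we minimise over 9 possible intermediate vertex sequences; the minimum is 7, attained along the walk 0 → 0 → 1 → 2.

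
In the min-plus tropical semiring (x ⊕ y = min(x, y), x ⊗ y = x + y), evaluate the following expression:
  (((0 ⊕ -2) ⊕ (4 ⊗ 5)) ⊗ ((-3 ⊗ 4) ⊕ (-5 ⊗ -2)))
(((0 ⊕ -2) ⊕ (4 ⊗ 5)) ⊗ ((-3 ⊗ 4) ⊕ (-5 ⊗ -2))) = -9

Expand innermost to outermost. Recall ⊕ takes the minimum of its arguments and ⊗ takes their sum. Working out the expression (((0 ⊕ -2) ⊕ (4 ⊗ 5)) ⊗ ((-3 ⊗ 4) ⊕ (-5 ⊗ -2))) gives -9.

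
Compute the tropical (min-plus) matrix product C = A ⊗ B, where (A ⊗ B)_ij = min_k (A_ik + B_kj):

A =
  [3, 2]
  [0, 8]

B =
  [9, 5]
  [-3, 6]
A ⊗ B =
  [-1, 8]
  [5, 5]

Apply the min-plus product entry-by-entry:
  C[0][0] = min over k of (A[0][0] + B[0][0] = 3 + 9 = 12, A[0][1] + B[1][0] = 2 + -3 = -1) = -1 (attained at k = 1)
  C[0][1] = min over k of (A[0][0] + B[0][1] = 3 + 5 = 8, A[0][1] + B[1][1] = 2 + 6 = 8) = 8 (attained at k = 0)
  C[1][0] = min over k of (A[1][0] + B[0][0] = 0 + 9 = 9, A[1][1] + B[1][0] = 8 + -3 = 5) = 5 (attained at k = 1)
  C[1][1] = min over k of (A[1][0] + B[0][1] = 0 + 5 = 5, A[1][1] + B[1][1] = 8 + 6 = 14) = 5 (attained at k = 0)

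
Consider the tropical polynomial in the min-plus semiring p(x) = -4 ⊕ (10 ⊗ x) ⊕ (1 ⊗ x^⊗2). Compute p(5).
p(5) = -4

A tropical monomial a ⊗ x^⊗i evaluates to a + i · x. Evaluating each term at x = 5:
  Term 0 contributes -4 + 0 · 5 = -4
  Term 1 contributes 10 + 1 · 5 = 15
  Term 2 contributes 1 + 2 · 5 = 11
p(5) = ⊕ of these = min[-4, 15, 11] = -4.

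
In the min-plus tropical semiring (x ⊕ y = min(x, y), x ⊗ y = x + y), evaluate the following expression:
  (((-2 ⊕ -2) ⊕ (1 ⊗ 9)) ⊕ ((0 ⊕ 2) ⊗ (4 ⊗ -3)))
(((-2 ⊕ -2) ⊕ (1 ⊗ 9)) ⊕ ((0 ⊕ 2) ⊗ (4 ⊗ -3))) = -2

Expand innermost to outermost. Recall ⊕ takes the minimum of its arguments and ⊗ takes their sum. Working out the expression (((-2 ⊕ -2) ⊕ (1 ⊗ 9)) ⊕ ((0 ⊕ 2) ⊗ (4 ⊗ -3))) gives -2.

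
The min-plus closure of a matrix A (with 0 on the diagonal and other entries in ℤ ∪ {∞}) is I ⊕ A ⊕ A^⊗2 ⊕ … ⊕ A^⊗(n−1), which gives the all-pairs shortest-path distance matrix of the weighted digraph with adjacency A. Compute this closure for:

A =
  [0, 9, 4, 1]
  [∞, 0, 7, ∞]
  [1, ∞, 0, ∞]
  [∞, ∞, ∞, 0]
Closure =
  [0, 9, 4, 1]
  [8, 0, 7, 9]
  [1, 10, 0, 2]
  [∞, ∞, ∞, 0]

This is the Floyd-Warshall all-pairs shortest-path computation. For each intermediate vertex k = 0, 1, …, 3, update dist[i][j] ← min(dist[i][j], dist[i][k] + dist[k][j]). The final matrix gives, for each (i, j), the minimum total weight of any directed path from i to j (possibly empty when i = j).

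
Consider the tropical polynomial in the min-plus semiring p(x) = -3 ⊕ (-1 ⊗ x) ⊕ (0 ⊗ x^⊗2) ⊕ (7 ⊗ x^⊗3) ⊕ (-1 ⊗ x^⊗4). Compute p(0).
p(0) = -3

A tropical monomial a ⊗ x^⊗i evaluates to a + i · x. Evaluating each term at x = 0:
  Term 0 contributes -3 + 0 · 0 = -3
  Term 1 contributes -1 + 1 · 0 = -1
  Term 2 contributes 0 + 2 · 0 = 0
  Term 3 contributes 7 + 3 · 0 = 7
  Term 4 contributes -1 + 4 · 0 = -1
p(0) = ⊕ of these = min[-3, -1, 0, 7, -1] = -3.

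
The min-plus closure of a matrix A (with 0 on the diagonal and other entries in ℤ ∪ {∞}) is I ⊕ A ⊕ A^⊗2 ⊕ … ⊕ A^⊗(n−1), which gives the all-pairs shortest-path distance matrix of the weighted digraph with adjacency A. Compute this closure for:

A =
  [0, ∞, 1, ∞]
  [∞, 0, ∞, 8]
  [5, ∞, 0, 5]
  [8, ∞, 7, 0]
Closure =
  [0, ∞, 1, 6]
  [16, 0, 15, 8]
  [5, ∞, 0, 5]
  [8, ∞, 7, 0]

This is the Floyd-Warshall all-pairs shortest-path computation. For each intermediate vertex k = 0, 1, …, 3, update dist[i][j] ← min(dist[i][j], dist[i][k] + dist[k][j]). The final matrix gives, for each (i, j), the minimum total weight of any directed path from i to j (possibly empty when i = j).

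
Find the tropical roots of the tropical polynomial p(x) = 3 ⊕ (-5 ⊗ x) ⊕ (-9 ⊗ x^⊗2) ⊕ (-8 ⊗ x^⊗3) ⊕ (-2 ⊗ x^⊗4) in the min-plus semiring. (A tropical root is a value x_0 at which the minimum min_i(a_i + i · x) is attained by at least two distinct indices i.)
Roots: {-6, -1, 4, 8}

Each tropical root is a break point of the lower envelope of the lines y = a_i + i · x (there are 5 lines, with slopes 0, 1, ..., 4). Only the lines that attain the minimum somewhere contribute to roots; other lines are dominated. Here the surviving (envelope) indices are i = 4, i = 3, i = 2, i = 1, i = 0.
Intersections between consecutive envelope lines give the roots: for adjacent envelope indices i < j the intersection is x = (a_i − a_j) / (j − i). Reading off the sorted break points: {-6, -1, 4, 8}.
Verification: at each break x_0, at least two indices attain the minimum of min_i(a_i + i · x_0).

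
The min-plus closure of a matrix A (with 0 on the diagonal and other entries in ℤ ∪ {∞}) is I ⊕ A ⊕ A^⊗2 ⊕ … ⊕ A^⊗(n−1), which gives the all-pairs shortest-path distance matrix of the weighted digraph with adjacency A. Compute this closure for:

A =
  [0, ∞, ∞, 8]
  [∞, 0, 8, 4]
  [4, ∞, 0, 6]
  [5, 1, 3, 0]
Closure =
  [0, 9, 11, 8]
  [9, 0, 7, 4]
  [4, 7, 0, 6]
  [5, 1, 3, 0]

This is the Floyd-Warshall all-pairs shortest-path computation. For each intermediate vertex k = 0, 1, …, 3, update dist[i][j] ← min(dist[i][j], dist[i][k] + dist[k][j]). The final matrix gives, for each (i, j), the minimum total weight of any directed path from i to j (possibly empty when i = j).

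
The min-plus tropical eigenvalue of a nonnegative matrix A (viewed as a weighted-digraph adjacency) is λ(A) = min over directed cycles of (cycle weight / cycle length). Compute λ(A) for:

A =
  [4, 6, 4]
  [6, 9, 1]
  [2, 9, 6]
λ(A) = 3

Enumerate directed cycles and compute their means (weight / length). Sample:
  cycle 0 → 0: weight = 4, length = 1, mean = 4/1 ≈ 4.000
  cycle 1 → 1: weight = 9, length = 1, mean = 9/1 ≈ 9.000
  cycle 2 → 2: weight = 6, length = 1, mean = 6/1 ≈ 6.000
  cycle 0 → 1 → 0: weight = 12, length = 2, mean = 12/2 ≈ 6.000
  cycle 0 → 2 → 0: weight = 6, length = 2, mean = 6/2 ≈ 3.000
  cycle 1 → 0 → 1: weight = 12, length = 2, mean = 12/2 ≈ 6.000
Minimum mean = 3.000, attained e.g. along the cycle 0 → 2 → 0 with weight 6 and length 2. So λ(A) = 6/2 = 3.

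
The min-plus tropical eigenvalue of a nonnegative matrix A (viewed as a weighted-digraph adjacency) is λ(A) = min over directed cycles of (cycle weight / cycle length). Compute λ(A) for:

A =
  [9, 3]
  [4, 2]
λ(A) = 2

Enumerate directed cycles and compute their means (weight / length). Sample:
  cycle 0 → 0: weight = 9, length = 1, mean = 9/1 ≈ 9.000
  cycle 1 → 1: weight = 2, length = 1, mean = 2/1 ≈ 2.000
  cycle 0 → 1 → 0: weight = 7, length = 2, mean = 7/2 ≈ 3.500
  cycle 1 → 0 → 1: weight = 7, length = 2, mean = 7/2 ≈ 3.500
Minimum mean = 2.000, attained e.g. along the cycle 1 → 1 with weight 2 and length 1. So λ(A) = 2/1 = 2.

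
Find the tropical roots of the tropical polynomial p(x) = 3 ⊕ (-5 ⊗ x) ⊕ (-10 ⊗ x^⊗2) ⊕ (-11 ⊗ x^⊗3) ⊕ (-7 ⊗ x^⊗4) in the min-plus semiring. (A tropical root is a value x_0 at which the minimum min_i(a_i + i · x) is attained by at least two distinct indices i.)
Roots: {-4, 1, 5, 8}

Each tropical root is a break point of the lower envelope of the lines y = a_i + i · x (there are 5 lines, with slopes 0, 1, ..., 4). Only the lines that attain the minimum somewhere contribute to roots; other lines are dominated. Here the surviving (envelope) indices are i = 4, i = 3, i = 2, i = 1, i = 0.
Intersections between consecutive envelope lines give the roots: for adjacent envelope indices i < j the intersection is x = (a_i − a_j) / (j − i). Reading off the sorted break points: {-4, 1, 5, 8}.
Verification: at each break x_0, at least two indices attain the minimum of min_i(a_i + i · x_0).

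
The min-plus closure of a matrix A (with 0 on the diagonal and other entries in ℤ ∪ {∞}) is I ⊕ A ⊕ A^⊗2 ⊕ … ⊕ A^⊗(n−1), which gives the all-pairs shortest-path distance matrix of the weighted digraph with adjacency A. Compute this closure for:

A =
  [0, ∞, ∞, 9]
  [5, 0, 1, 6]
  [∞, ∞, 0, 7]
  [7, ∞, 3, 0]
Closure =
  [0, ∞, 12, 9]
  [5, 0, 1, 6]
  [14, ∞, 0, 7]
  [7, ∞, 3, 0]

This is the Floyd-Warshall all-pairs shortest-path computation. For each intermediate vertex k = 0, 1, …, 3, update dist[i][j] ← min(dist[i][j], dist[i][k] + dist[k][j]). The final matrix gives, for each (i, j), the minimum total weight of any directed path from i to j (possibly empty when i = j).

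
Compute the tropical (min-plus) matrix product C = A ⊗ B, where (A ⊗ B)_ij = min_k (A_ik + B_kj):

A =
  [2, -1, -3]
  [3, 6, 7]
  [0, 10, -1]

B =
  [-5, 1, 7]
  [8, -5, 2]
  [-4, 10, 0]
A ⊗ B =
  [-7, -6, -3]
  [-2, 1, 7]
  [-5, 1, -1]

Apply the min-plus product entry-by-entry:
  C[0][0] = min over k of (A[0][0] + B[0][0] = 2 + -5 = -3, A[0][1] + B[1][0] = -1 + 8 = 7, A[0][2] + B[2][0] = -3 + -4 = -7) = -7 (attained at k = 2)
  C[0][1] = min over k of (A[0][0] + B[0][1] = 2 + 1 = 3, A[0][1] + B[1][1] = -1 + -5 = -6, A[0][2] + B[2][1] = -3 + 10 = 7) = -6 (attained at k = 1)
  C[0][2] = min over k of (A[0][0] + B[0][2] = 2 + 7 = 9, A[0][1] + B[1][2] = -1 + 2 = 1, A[0][2] + B[2][2] = -3 + 0 = -3) = -3 (attained at k = 2)
  C[1][0] = min over k of (A[1][0] + B[0][0] = 3 + -5 = -2, A[1][1] + B[1][0] = 6 + 8 = 14, A[1][2] + B[2][0] = 7 + -4 = 3) = -2 (attained at k = 0)
  C[1][1] = min over k of (A[1][0] + B[0][1] = 3 + 1 = 4, A[1][1] + B[1][1] = 6 + -5 = 1, A[1][2] + B[2][1] = 7 + 10 = 17) = 1 (attained at k = 1)
  C[1][2] = min over k of (A[1][0] + B[0][2] = 3 + 7 = 10, A[1][1] + B[1][2] = 6 + 2 = 8, A[1][2] + B[2][2] = 7 + 0 = 7) = 7 (attained at k = 2)
  C[2][0] = min over k of (A[2][0] + B[0][0] = 0 + -5 = -5, A[2][1] + B[1][0] = 10 + 8 = 18, A[2][2] + B[2][0] = -1 + -4 = -5) = -5 (attained at k = 0)
  C[2][1] = min over k of (A[2][0] + B[0][1] = 0 + 1 = 1, A[2][1] + B[1][1] = 10 + -5 = 5, A[2][2] + B[2][1] = -1 + 10 = 9) = 1 (attained at k = 0)
  C[2][2] = min over k of (A[2][0] + B[0][2] = 0 + 7 = 7, A[2][1] + B[1][2] = 10 + 2 = 12, A[2][2] + B[2][2] = -1 + 0 = -1) = -1 (attained at k = 2)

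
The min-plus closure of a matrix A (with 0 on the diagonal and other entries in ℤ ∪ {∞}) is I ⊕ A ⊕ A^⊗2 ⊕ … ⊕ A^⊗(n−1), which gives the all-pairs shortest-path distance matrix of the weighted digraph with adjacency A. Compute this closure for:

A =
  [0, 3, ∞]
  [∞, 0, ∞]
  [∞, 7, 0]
Closure =
  [0, 3, ∞]
  [∞, 0, ∞]
  [∞, 7, 0]

This is the Floyd-Warshall all-pairs shortest-path computation. For each intermediate vertex k = 0, 1, …, 2, update dist[i][j] ← min(dist[i][j], dist[i][k] + dist[k][j]). The final matrix gives, for each (i, j), the minimum total weight of any directed path from i to j (possibly empty when i = j).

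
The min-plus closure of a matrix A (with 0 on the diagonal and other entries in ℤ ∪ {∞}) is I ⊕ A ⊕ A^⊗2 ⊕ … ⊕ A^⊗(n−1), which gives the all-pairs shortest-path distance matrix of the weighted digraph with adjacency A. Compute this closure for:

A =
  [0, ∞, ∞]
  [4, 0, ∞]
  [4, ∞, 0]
Closure =
  [0, ∞, ∞]
  [4, 0, ∞]
  [4, ∞, 0]

This is the Floyd-Warshall all-pairs shortest-path computation. For each intermediate vertex k = 0, 1, …, 2, update dist[i][j] ← min(dist[i][j], dist[i][k] + dist[k][j]). The final matrix gives, for each (i, j), the minimum total weight of any directed path from i to j (possibly empty when i = j).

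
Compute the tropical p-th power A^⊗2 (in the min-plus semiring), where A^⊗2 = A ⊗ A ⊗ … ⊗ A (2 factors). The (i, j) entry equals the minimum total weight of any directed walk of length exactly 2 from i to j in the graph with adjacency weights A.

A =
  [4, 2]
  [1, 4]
A^⊗2 =
  [3, 6]
  [5, 3]

Each entry (A^⊗2)_ij equals the minimum over all length-2 walks i = v_0 → v_1 → … → v_2 = j of Σ_t A[v_t][v_{t+1}]. For example, for (i, j) = (0, 1) we minimise over 2 possible intermediate vertex sequences; the minimum is 6, attained along the walk 0 → 0 → 1.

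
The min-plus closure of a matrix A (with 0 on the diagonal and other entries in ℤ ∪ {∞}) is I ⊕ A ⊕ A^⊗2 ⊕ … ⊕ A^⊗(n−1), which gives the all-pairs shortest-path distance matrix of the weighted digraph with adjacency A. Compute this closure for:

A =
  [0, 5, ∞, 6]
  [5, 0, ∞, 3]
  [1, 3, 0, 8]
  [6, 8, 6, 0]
Closure =
  [0, 5, 12, 6]
  [5, 0, 9, 3]
  [1, 3, 0, 6]
  [6, 8, 6, 0]

This is the Floyd-Warshall all-pairs shortest-path computation. For each intermediate vertex k = 0, 1, …, 3, update dist[i][j] ← min(dist[i][j], dist[i][k] + dist[k][j]). The final matrix gives, for each (i, j), the minimum total weight of any directed path from i to j (possibly empty when i = j).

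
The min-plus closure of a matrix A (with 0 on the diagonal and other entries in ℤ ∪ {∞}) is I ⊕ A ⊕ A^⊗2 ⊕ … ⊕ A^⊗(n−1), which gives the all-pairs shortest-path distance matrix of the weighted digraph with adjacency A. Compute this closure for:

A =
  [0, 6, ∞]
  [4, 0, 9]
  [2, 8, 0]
Closure =
  [0, 6, 15]
  [4, 0, 9]
  [2, 8, 0]

This is the Floyd-Warshall all-pairs shortest-path computation. For each intermediate vertex k = 0, 1, …, 2, update dist[i][j] ← min(dist[i][j], dist[i][k] + dist[k][j]). The final matrix gives, for each (i, j), the minimum total weight of any directed path from i to j (possibly empty when i = j).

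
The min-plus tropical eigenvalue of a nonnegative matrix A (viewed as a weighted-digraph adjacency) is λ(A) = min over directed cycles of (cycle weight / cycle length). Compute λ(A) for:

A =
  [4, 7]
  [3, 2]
λ(A) = 2

Enumerate directed cycles and compute their means (weight / length). Sample:
  cycle 0 → 0: weight = 4, length = 1, mean = 4/1 ≈ 4.000
  cycle 1 → 1: weight = 2, length = 1, mean = 2/1 ≈ 2.000
  cycle 0 → 1 → 0: weight = 10, length = 2, mean = 10/2 ≈ 5.000
  cycle 1 → 0 → 1: weight = 10, length = 2, mean = 10/2 ≈ 5.000
Minimum mean = 2.000, attained e.g. along the cycle 1 → 1 with weight 2 and length 1. So λ(A) = 2/1 = 2.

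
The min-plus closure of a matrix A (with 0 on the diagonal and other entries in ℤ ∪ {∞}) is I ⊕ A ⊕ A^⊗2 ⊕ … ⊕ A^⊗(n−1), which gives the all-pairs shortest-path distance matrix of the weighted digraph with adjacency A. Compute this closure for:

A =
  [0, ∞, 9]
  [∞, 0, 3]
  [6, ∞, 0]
Closure =
  [0, ∞, 9]
  [9, 0, 3]
  [6, ∞, 0]

This is the Floyd-Warshall all-pairs shortest-path computation. For each intermediate vertex k = 0, 1, …, 2, update dist[i][j] ← min(dist[i][j], dist[i][k] + dist[k][j]). The final matrix gives, for each (i, j), the minimum total weight of any directed path from i to j (possibly empty when i = j).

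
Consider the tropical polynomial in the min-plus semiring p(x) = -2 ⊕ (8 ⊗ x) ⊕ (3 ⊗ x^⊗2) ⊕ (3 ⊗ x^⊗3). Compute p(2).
p(2) = -2

A tropical monomial a ⊗ x^⊗i evaluates to a + i · x. Evaluating each term at x = 2:
  Term 0 contributes -2 + 0 · 2 = -2
  Term 1 contributes 8 + 1 · 2 = 10
  Term 2 contributes 3 + 2 · 2 = 7
  Term 3 contributes 3 + 3 · 2 = 9
p(2) = ⊕ of these = min[-2, 10, 7, 9] = -2.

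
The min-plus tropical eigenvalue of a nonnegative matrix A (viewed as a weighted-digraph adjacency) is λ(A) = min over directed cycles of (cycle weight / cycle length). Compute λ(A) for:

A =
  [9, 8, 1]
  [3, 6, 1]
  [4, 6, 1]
λ(A) = 1

Enumerate directed cycles and compute their means (weight / length). Sample:
  cycle 0 → 0: weight = 9, length = 1, mean = 9/1 ≈ 9.000
  cycle 1 → 1: weight = 6, length = 1, mean = 6/1 ≈ 6.000
  cycle 2 → 2: weight = 1, length = 1, mean = 1/1 ≈ 1.000
  cycle 0 → 1 → 0: weight = 11, length = 2, mean = 11/2 ≈ 5.500
  cycle 0 → 2 → 0: weight = 5, length = 2, mean = 5/2 ≈ 2.500
  cycle 1 → 0 → 1: weight = 11, length = 2, mean = 11/2 ≈ 5.500
Minimum mean = 1.000, attained e.g. along the cycle 2 → 2 with weight 1 and length 1. So λ(A) = 1/1 = 1.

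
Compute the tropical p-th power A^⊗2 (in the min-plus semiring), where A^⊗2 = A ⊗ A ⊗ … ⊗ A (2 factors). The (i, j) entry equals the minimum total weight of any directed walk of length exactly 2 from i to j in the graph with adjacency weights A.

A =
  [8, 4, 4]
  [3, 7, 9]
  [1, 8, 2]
A^⊗2 =
  [5, 11, 6]
  [10, 7, 7]
  [3, 5, 4]

Each entry (A^⊗2)_ij equals the minimum over all length-2 walks i = v_0 → v_1 → … → v_2 = j of Σ_t A[v_t][v_{t+1}]. For example, for (i, j) = (0, 2) we minimise over 3 possible intermediate vertex sequences; the minimum is 6, attained along the walk 0 → 2 → 2.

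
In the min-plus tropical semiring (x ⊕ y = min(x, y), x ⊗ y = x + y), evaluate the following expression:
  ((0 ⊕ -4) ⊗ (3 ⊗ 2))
((0 ⊕ -4) ⊗ (3 ⊗ 2)) = 1

Expand innermost to outermost. Recall ⊕ takes the minimum of its arguments and ⊗ takes their sum. Working out the expression ((0 ⊕ -4) ⊗ (3 ⊗ 2)) gives 1.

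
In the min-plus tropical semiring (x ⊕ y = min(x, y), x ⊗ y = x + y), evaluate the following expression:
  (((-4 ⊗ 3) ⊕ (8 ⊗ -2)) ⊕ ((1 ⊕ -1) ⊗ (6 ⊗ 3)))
(((-4 ⊗ 3) ⊕ (8 ⊗ -2)) ⊕ ((1 ⊕ -1) ⊗ (6 ⊗ 3))) = -1

Expand innermost to outermost. Recall ⊕ takes the minimum of its arguments and ⊗ takes their sum. Working out the expression (((-4 ⊗ 3) ⊕ (8 ⊗ -2)) ⊕ ((1 ⊕ -1) ⊗ (6 ⊗ 3))) gives -1.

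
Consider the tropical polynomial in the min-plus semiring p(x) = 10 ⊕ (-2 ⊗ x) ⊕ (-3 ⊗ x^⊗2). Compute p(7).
p(7) = 5

A tropical monomial a ⊗ x^⊗i evaluates to a + i · x. Evaluating each term at x = 7:
  Term 0 contributes 10 + 0 · 7 = 10
  Term 1 contributes -2 + 1 · 7 = 5
  Term 2 contributes -3 + 2 · 7 = 11
p(7) = ⊕ of these = min[10, 5, 11] = 5.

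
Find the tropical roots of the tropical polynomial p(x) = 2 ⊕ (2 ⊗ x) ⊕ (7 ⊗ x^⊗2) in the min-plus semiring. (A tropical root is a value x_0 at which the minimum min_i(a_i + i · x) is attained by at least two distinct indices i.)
Roots: {-5, 0}

Each tropical root is a break point of the lower envelope of the lines y = a_i + i · x (there are 3 lines, with slopes 0, 1, ..., 2). Only the lines that attain the minimum somewhere contribute to roots; other lines are dominated. Here the surviving (envelope) indices are i = 2, i = 1, i = 0.
Intersections between consecutive envelope lines give the roots: for adjacent envelope indices i < j the intersection is x = (a_i − a_j) / (j − i). Reading off the sorted break points: {-5, 0}.
Verification: at each break x_0, at least two indices attain the minimum of min_i(a_i + i · x_0).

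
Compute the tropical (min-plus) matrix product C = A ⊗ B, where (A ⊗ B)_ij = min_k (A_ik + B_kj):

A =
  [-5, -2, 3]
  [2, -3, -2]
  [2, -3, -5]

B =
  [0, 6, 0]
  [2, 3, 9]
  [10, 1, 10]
A ⊗ B =
  [-5, 1, -5]
  [-1, -1, 2]
  [-1, -4, 2]

Apply the min-plus product entry-by-entry:
  C[0][0] = min over k of (A[0][0] + B[0][0] = -5 + 0 = -5, A[0][1] + B[1][0] = -2 + 2 = 0, A[0][2] + B[2][0] = 3 + 10 = 13) = -5 (attained at k = 0)
  C[0][1] = min over k of (A[0][0] + B[0][1] = -5 + 6 = 1, A[0][1] + B[1][1] = -2 + 3 = 1, A[0][2] + B[2][1] = 3 + 1 = 4) = 1 (attained at k = 0)
  C[0][2] = min over k of (A[0][0] + B[0][2] = -5 + 0 = -5, A[0][1] + B[1][2] = -2 + 9 = 7, A[0][2] + B[2][2] = 3 + 10 = 13) = -5 (attained at k = 0)
  C[1][0] = min over k of (A[1][0] + B[0][0] = 2 + 0 = 2, A[1][1] + B[1][0] = -3 + 2 = -1, A[1][2] + B[2][0] = -2 + 10 = 8) = -1 (attained at k = 1)
  C[1][1] = min over k of (A[1][0] + B[0][1] = 2 + 6 = 8, A[1][1] + B[1][1] = -3 + 3 = 0, A[1][2] + B[2][1] = -2 + 1 = -1) = -1 (attained at k = 2)
  C[1][2] = min over k of (A[1][0] + B[0][2] = 2 + 0 = 2, A[1][1] + B[1][2] = -3 + 9 = 6, A[1][2] + B[2][2] = -2 + 10 = 8) = 2 (attained at k = 0)
  C[2][0] = min over k of (A[2][0] + B[0][0] = 2 + 0 = 2, A[2][1] + B[1][0] = -3 + 2 = -1, A[2][2] + B[2][0] = -5 + 10 = 5) = -1 (attained at k = 1)
  C[2][1] = min over k of (A[2][0] + B[0][1] = 2 + 6 = 8, A[2][1] + B[1][1] = -3 + 3 = 0, A[2][2] + B[2][1] = -5 + 1 = -4) = -4 (attained at k = 2)
  C[2][2] = min over k of (A[2][0] + B[0][2] = 2 + 0 = 2, A[2][1] + B[1][2] = -3 + 9 = 6, A[2][2] + B[2][2] = -5 + 10 = 5) = 2 (attained at k = 0)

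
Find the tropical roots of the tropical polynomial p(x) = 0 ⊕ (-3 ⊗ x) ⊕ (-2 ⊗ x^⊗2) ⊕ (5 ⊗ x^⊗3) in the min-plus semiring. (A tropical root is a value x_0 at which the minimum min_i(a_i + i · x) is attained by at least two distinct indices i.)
Roots: {-7, -1, 3}

Each tropical root is a break point of the lower envelope of the lines y = a_i + i · x (there are 4 lines, with slopes 0, 1, ..., 3). Only the lines that attain the minimum somewhere contribute to roots; other lines are dominated. Here the surviving (envelope) indices are i = 3, i = 2, i = 1, i = 0.
Intersections between consecutive envelope lines give the roots: for adjacent envelope indices i < j the intersection is x = (a_i − a_j) / (j − i). Reading off the sorted break points: {-7, -1, 3}.
Verification: at each break x_0, at least two indices attain the minimum of min_i(a_i + i · x_0).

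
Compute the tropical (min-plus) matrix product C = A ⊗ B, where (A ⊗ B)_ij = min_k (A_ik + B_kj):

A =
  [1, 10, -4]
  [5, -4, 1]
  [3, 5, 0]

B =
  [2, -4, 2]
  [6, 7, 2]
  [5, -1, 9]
A ⊗ B =
  [1, -5, 3]
  [2, 0, -2]
  [5, -1, 5]

Apply the min-plus product entry-by-entry:
  C[0][0] = min over k of (A[0][0] + B[0][0] = 1 + 2 = 3, A[0][1] + B[1][0] = 10 + 6 = 16, A[0][2] + B[2][0] = -4 + 5 = 1) = 1 (attained at k = 2)
  C[0][1] = min over k of (A[0][0] + B[0][1] = 1 + -4 = -3, A[0][1] + B[1][1] = 10 + 7 = 17, A[0][2] + B[2][1] = -4 + -1 = -5) = -5 (attained at k = 2)
  C[0][2] = min over k of (A[0][0] + B[0][2] = 1 + 2 = 3, A[0][1] + B[1][2] = 10 + 2 = 12, A[0][2] + B[2][2] = -4 + 9 = 5) = 3 (attained at k = 0)
  C[1][0] = min over k of (A[1][0] + B[0][0] = 5 + 2 = 7, A[1][1] + B[1][0] = -4 + 6 = 2, A[1][2] + B[2][0] = 1 + 5 = 6) = 2 (attained at k = 1)
  C[1][1] = min over k of (A[1][0] + B[0][1] = 5 + -4 = 1, A[1][1] + B[1][1] = -4 + 7 = 3, A[1][2] + B[2][1] = 1 + -1 = 0) = 0 (attained at k = 2)
  C[1][2] = min over k of (A[1][0] + B[0][2] = 5 + 2 = 7, A[1][1] + B[1][2] = -4 + 2 = -2, A[1][2] + B[2][2] = 1 + 9 = 10) = -2 (attained at k = 1)
  C[2][0] = min over k of (A[2][0] + B[0][0] = 3 + 2 = 5, A[2][1] + B[1][0] = 5 + 6 = 11, A[2][2] + B[2][0] = 0 + 5 = 5) = 5 (attained at k = 0)
  C[2][1] = min over k of (A[2][0] + B[0][1] = 3 + -4 = -1, A[2][1] + B[1][1] = 5 + 7 = 12, A[2][2] + B[2][1] = 0 + -1 = -1) = -1 (attained at k = 0)
  C[2][2] = min over k of (A[2][0] + B[0][2] = 3 + 2 = 5, A[2][1] + B[1][2] = 5 + 2 = 7, A[2][2] + B[2][2] = 0 + 9 = 9) = 5 (attained at k = 0)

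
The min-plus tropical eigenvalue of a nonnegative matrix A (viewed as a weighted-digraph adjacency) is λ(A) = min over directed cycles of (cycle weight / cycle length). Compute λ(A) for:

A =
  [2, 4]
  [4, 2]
λ(A) = 2

Enumerate directed cycles and compute their means (weight / length). Sample:
  cycle 0 → 0: weight = 2, length = 1, mean = 2/1 ≈ 2.000
  cycle 1 → 1: weight = 2, length = 1, mean = 2/1 ≈ 2.000
  cycle 0 → 1 → 0: weight = 8, length = 2, mean = 8/2 ≈ 4.000
  cycle 1 → 0 → 1: weight = 8, length = 2, mean = 8/2 ≈ 4.000
Minimum mean = 2.000, attained e.g. along the cycle 0 → 0 with weight 2 and length 1. So λ(A) = 2/1 = 2.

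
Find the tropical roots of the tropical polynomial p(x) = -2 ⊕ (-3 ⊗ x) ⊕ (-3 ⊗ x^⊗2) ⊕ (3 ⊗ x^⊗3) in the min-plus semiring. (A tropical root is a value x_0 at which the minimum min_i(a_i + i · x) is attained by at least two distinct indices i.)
Roots: {-6, 0, 1}

Each tropical root is a break point of the lower envelope of the lines y = a_i + i · x (there are 4 lines, with slopes 0, 1, ..., 3). Only the lines that attain the minimum somewhere contribute to roots; other lines are dominated. Here the surviving (envelope) indices are i = 3, i = 2, i = 1, i = 0.
Intersections between consecutive envelope lines give the roots: for adjacent envelope indices i < j the intersection is x = (a_i − a_j) / (j − i). Reading off the sorted break points: {-6, 0, 1}.
Verification: at each break x_0, at least two indices attain the minimum of min_i(a_i + i · x_0).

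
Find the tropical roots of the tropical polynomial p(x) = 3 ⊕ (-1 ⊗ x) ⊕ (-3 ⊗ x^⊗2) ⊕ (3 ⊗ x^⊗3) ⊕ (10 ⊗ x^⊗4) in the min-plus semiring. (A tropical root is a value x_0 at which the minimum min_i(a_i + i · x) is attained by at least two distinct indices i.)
Roots: {-7, -6, 2, 4}

Each tropical root is a break point of the lower envelope of the lines y = a_i + i · x (there are 5 lines, with slopes 0, 1, ..., 4). Only the lines that attain the minimum somewhere contribute to roots; other lines are dominated. Here the surviving (envelope) indices are i = 4, i = 3, i = 2, i = 1, i = 0.
Intersections between consecutive envelope lines give the roots: for adjacent envelope indices i < j the intersection is x = (a_i − a_j) / (j − i). Reading off the sorted break points: {-7, -6, 2, 4}.
Verification: at each break x_0, at least two indices attain the minimum of min_i(a_i + i · x_0).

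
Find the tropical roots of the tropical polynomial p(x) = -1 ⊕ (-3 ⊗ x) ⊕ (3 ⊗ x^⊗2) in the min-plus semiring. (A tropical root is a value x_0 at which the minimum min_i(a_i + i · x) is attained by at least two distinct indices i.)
Roots: {-6, 2}

Each tropical root is a break point of the lower envelope of the lines y = a_i + i · x (there are 3 lines, with slopes 0, 1, ..., 2). Only the lines that attain the minimum somewhere contribute to roots; other lines are dominated. Here the surviving (envelope) indices are i = 2, i = 1, i = 0.
Intersections between consecutive envelope lines give the roots: for adjacent envelope indices i < j the intersection is x = (a_i − a_j) / (j − i). Reading off the sorted break points: {-6, 2}.
Verification: at each break x_0, at least two indices attain the minimum of min_i(a_i + i · x_0).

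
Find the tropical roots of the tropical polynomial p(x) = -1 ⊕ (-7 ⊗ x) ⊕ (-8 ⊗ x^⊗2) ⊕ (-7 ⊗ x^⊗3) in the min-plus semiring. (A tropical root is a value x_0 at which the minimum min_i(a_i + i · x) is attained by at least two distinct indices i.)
Roots: {-1, 1, 6}

Each tropical root is a break point of the lower envelope of the lines y = a_i + i · x (there are 4 lines, with slopes 0, 1, ..., 3). Only the lines that attain the minimum somewhere contribute to roots; other lines are dominated. Here the surviving (envelope) indices are i = 3, i = 2, i = 1, i = 0.
Intersections between consecutive envelope lines give the roots: for adjacent envelope indices i < j the intersection is x = (a_i − a_j) / (j − i). Reading off the sorted break points: {-1, 1, 6}.
Verification: at each break x_0, at least two indices attain the minimum of min_i(a_i + i · x_0).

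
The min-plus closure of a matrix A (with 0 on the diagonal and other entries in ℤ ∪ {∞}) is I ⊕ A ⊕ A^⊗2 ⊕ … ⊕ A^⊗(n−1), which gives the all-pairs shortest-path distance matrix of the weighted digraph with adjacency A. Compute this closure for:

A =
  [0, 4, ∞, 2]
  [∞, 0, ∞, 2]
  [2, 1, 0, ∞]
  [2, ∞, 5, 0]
Closure =
  [0, 4, 7, 2]
  [4, 0, 7, 2]
  [2, 1, 0, 3]
  [2, 6, 5, 0]

This is the Floyd-Warshall all-pairs shortest-path computation. For each intermediate vertex k = 0, 1, …, 3, update dist[i][j] ← min(dist[i][j], dist[i][k] + dist[k][j]). The final matrix gives, for each (i, j), the minimum total weight of any directed path from i to j (possibly empty when i = j).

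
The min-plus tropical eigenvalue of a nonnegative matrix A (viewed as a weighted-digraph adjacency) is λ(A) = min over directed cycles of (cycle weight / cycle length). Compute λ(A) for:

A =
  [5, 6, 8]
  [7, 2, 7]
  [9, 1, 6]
λ(A) = 2

Enumerate directed cycles and compute their means (weight / length). Sample:
  cycle 0 → 0: weight = 5, length = 1, mean = 5/1 ≈ 5.000
  cycle 1 → 1: weight = 2, length = 1, mean = 2/1 ≈ 2.000
  cycle 2 → 2: weight = 6, length = 1, mean = 6/1 ≈ 6.000
  cycle 0 → 1 → 0: weight = 13, length = 2, mean = 13/2 ≈ 6.500
  cycle 0 → 2 → 0: weight = 17, length = 2, mean = 17/2 ≈ 8.500
  cycle 1 → 0 → 1: weight = 13, length = 2, mean = 13/2 ≈ 6.500
Minimum mean = 2.000, attained e.g. along the cycle 1 → 1 with weight 2 and length 1. So λ(A) = 2/1 = 2.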